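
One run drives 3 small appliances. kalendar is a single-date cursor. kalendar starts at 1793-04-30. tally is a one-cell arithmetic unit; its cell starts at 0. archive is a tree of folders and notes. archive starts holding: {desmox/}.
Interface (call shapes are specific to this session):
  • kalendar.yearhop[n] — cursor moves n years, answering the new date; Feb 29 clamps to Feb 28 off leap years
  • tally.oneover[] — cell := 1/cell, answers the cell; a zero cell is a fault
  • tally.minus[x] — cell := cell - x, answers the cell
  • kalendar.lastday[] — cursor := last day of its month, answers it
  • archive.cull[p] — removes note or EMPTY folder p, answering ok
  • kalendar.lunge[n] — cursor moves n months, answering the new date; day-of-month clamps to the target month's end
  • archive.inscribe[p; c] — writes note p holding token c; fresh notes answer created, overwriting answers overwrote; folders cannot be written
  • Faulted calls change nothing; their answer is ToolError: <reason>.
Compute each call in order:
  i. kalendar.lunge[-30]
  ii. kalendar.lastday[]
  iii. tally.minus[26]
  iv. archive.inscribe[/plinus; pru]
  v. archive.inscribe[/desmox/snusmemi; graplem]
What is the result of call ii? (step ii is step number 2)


-- lunge(n→-30) ~> 1790-10-30
-- lastday() ~> 1790-10-31
-- minus(x→26) ~> -26
-- inscribe(p→/plinus, c→pru) ~> created
-- inscribe(p→/desmox/snusmemi, c→graplem) ~> created

Answer: 1790-10-31


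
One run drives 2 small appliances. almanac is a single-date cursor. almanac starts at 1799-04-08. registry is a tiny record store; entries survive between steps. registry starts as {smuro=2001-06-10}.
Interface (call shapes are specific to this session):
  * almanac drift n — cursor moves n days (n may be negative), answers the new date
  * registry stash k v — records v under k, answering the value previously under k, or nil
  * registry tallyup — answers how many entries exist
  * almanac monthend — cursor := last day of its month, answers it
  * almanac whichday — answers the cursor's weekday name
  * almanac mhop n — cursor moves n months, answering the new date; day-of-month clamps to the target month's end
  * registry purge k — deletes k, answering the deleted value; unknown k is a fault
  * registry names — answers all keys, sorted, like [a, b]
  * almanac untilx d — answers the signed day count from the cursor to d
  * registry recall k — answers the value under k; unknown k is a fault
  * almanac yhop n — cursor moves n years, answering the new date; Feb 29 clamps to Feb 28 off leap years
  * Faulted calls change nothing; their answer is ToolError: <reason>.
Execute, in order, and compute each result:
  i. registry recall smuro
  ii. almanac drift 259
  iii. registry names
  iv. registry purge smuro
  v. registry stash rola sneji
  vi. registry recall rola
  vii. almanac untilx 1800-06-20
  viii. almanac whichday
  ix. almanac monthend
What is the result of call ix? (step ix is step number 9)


==> registry recall(k='smuro')
<== 2001-06-10
==> almanac drift(n='259')
<== 1799-12-23
==> registry names()
<== [smuro]
==> registry purge(k='smuro')
<== 2001-06-10
==> registry stash(k='rola', v='sneji')
<== nil
==> registry recall(k='rola')
<== sneji
==> almanac untilx(d='1800-06-20')
<== 179
==> almanac whichday()
<== Monday
==> almanac monthend()
<== 1799-12-31

Answer: 1799-12-31


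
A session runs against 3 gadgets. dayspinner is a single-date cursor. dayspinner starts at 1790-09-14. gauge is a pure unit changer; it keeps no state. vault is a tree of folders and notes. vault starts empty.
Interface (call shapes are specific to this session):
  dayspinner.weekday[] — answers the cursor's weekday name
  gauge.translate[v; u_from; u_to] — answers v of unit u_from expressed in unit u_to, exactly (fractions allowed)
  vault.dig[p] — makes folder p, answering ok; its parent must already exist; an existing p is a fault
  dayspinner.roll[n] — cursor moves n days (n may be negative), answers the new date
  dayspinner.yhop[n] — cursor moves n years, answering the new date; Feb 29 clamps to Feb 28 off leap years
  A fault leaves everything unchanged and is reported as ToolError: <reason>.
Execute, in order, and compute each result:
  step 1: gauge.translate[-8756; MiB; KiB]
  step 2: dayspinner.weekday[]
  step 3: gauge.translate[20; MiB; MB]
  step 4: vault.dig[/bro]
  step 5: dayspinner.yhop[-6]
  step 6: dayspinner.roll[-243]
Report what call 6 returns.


> gauge.translate v: -8756 u_from: MiB u_to: KiB
= -8966144
> dayspinner.weekday
= Tuesday
> gauge.translate v: 20 u_from: MiB u_to: MB
= 65536/3125
> vault.dig p: /bro
= ok
> dayspinner.yhop n: -6
= 1784-09-14
> dayspinner.roll n: -243
= 1784-01-15

Answer: 1784-01-15


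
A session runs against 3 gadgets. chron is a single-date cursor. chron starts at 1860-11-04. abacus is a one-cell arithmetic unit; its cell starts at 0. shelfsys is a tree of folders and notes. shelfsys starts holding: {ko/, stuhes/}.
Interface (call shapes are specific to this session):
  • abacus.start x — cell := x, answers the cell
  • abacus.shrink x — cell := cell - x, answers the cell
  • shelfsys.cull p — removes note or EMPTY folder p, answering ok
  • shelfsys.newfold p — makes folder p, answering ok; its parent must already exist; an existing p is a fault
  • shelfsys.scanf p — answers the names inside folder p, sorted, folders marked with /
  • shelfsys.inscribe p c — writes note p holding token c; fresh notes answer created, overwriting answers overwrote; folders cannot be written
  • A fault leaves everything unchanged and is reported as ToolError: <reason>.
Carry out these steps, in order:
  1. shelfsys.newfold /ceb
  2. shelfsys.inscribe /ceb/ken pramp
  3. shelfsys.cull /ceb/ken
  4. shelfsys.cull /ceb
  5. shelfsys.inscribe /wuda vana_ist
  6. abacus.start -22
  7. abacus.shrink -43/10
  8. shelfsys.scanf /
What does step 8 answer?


-- 1. shelfsys.newfold(p→/ceb) == ok
-- 2. shelfsys.inscribe(p→/ceb/ken, c→pramp) == created
-- 3. shelfsys.cull(p→/ceb/ken) == ok
-- 4. shelfsys.cull(p→/ceb) == ok
-- 5. shelfsys.inscribe(p→/wuda, c→vana_ist) == created
-- 6. abacus.start(x→-22) == -22
-- 7. abacus.shrink(x→-43/10) == -177/10
-- 8. shelfsys.scanf(p→/) == [ko/, stuhes/, wuda]

Answer: [ko/, stuhes/, wuda]


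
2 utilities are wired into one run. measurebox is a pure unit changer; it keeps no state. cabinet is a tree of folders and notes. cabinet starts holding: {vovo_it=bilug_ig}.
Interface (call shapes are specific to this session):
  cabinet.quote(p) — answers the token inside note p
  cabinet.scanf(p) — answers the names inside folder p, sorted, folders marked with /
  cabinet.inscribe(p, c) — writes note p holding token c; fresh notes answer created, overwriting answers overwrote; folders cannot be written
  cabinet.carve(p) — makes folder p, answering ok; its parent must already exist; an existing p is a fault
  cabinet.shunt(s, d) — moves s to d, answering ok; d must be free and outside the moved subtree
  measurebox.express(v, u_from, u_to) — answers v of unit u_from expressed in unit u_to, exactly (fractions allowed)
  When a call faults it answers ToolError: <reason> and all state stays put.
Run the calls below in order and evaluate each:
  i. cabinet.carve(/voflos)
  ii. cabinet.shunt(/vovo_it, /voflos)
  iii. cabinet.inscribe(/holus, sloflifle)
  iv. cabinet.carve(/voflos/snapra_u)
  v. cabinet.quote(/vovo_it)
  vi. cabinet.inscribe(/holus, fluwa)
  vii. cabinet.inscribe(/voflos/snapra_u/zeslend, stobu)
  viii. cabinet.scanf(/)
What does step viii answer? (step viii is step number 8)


Answer: [holus, voflos/, vovo_it]

Derivation:
·→ carve(p=/voflos)
·← ok
·→ shunt(s=/vovo_it, d=/voflos)
·← ToolError: exists
·→ inscribe(p=/holus, c=sloflifle)
·← created
·→ carve(p=/voflos/snapra_u)
·← ok
·→ quote(p=/vovo_it)
·← bilug_ig
·→ inscribe(p=/holus, c=fluwa)
·← overwrote
·→ inscribe(p=/voflos/snapra_u/zeslend, c=stobu)
·← created
·→ scanf(p=/)
·← [holus, voflos/, vovo_it]


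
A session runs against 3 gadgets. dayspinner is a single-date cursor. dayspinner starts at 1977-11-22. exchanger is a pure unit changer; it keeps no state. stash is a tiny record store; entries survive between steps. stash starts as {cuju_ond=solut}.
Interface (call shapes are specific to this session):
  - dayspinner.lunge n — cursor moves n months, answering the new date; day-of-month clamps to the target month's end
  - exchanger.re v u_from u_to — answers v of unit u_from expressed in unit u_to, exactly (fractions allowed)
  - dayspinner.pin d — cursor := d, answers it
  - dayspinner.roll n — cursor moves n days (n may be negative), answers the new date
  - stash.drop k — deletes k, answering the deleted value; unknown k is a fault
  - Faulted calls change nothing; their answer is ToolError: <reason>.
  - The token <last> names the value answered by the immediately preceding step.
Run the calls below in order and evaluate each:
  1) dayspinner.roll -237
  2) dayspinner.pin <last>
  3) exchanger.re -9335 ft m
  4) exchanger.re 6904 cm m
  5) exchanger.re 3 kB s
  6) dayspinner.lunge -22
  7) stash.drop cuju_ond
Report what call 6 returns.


I use roll(n→-237): 1977-03-30.
Calling pin(d→<last>), and get 1977-03-30.
I try re(v→-9335, u_from→ft, u_to→m), — result: -711327/250.
I invoke re(v→6904, u_from→cm, u_to→m), which returns 1726/25.
Then re(v→3, u_from→kB, u_to→s), and see ToolError: incompatible units.
Calling lunge(n→-22), and see 1975-05-30.
I call drop(k→cuju_ond), — result: solut.

Answer: 1975-05-30


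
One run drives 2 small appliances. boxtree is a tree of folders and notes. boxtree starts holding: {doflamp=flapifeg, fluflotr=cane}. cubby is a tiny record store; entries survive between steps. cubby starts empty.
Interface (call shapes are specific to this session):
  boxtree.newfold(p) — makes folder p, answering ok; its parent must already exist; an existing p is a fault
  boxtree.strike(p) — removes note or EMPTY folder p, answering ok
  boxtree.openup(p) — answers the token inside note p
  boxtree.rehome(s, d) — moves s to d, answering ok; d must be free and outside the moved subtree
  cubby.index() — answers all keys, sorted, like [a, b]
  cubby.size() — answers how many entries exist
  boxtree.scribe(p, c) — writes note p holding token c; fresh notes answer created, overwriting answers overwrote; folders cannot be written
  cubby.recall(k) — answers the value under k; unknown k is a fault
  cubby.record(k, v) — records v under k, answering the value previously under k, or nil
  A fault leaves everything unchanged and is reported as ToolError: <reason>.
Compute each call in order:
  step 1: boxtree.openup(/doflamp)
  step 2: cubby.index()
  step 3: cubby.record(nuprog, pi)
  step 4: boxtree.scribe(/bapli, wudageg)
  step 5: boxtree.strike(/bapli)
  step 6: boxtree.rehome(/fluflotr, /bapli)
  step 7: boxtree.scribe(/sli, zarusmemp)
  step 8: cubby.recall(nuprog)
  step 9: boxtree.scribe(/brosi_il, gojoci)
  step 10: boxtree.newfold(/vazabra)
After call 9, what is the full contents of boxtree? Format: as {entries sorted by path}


I invoke boxtree.openup using p='/doflamp', and see flapifeg.
Next I call cubby.index(), and see [].
I call cubby.record using k='nuprog', v='pi', yielding nil.
Next I call boxtree.scribe using p='/bapli', c='wudageg', → created.
Next I call boxtree.strike using p='/bapli': ok.
Invoking boxtree.rehome using s='/fluflotr', d='/bapli', which returns ok.
Next I call boxtree.scribe using p='/sli', c='zarusmemp', and see created.
Using cubby.recall using k='nuprog': pi.
I use boxtree.scribe using p='/brosi_il', c='gojoci': created.
I try boxtree.newfold using p='/vazabra', yielding ok.

Answer: {bapli=cane, brosi_il=gojoci, doflamp=flapifeg, sli=zarusmemp}


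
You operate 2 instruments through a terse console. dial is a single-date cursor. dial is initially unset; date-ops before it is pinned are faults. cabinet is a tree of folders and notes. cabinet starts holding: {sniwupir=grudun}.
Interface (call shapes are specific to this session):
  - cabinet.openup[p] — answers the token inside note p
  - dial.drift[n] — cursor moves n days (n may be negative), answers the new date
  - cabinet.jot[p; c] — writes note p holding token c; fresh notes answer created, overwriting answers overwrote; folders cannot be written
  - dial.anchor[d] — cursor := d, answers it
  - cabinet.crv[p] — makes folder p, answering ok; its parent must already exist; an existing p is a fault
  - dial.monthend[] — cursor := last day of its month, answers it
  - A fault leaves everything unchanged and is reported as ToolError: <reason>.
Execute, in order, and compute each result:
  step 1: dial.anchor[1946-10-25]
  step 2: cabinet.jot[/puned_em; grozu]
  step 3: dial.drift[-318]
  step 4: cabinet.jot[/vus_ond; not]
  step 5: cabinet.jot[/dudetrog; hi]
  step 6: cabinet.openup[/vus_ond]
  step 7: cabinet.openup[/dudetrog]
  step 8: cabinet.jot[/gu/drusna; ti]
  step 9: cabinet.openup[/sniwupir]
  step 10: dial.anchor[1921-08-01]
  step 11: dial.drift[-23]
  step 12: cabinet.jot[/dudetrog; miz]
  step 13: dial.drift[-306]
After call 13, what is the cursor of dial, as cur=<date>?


Answer: cur=1920-09-06

Derivation:
Step: dial.anchor[d=1946-10-25]
Result: 1946-10-25
Step: cabinet.jot[p=/puned_em; c=grozu]
Result: created
Step: dial.drift[n=-318]
Result: 1945-12-11
Step: cabinet.jot[p=/vus_ond; c=not]
Result: created
Step: cabinet.jot[p=/dudetrog; c=hi]
Result: created
Step: cabinet.openup[p=/vus_ond]
Result: not
Step: cabinet.openup[p=/dudetrog]
Result: hi
Step: cabinet.jot[p=/gu/drusna; c=ti]
Result: ToolError: no parent
Step: cabinet.openup[p=/sniwupir]
Result: grudun
Step: dial.anchor[d=1921-08-01]
Result: 1921-08-01
Step: dial.drift[n=-23]
Result: 1921-07-09
Step: cabinet.jot[p=/dudetrog; c=miz]
Result: overwrote
Step: dial.drift[n=-306]
Result: 1920-09-06


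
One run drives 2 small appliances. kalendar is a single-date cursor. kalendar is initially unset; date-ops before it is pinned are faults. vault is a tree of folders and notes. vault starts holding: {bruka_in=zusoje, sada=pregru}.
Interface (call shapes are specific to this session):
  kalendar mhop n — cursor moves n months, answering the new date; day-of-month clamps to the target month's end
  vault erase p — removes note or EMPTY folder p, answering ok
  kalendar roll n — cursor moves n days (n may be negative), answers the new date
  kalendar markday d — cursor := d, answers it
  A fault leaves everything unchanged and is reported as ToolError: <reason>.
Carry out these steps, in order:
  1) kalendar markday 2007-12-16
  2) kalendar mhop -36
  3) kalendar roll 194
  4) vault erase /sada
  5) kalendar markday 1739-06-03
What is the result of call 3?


Answer: 2005-06-28

Derivation:
! 1. kalendar markday(2007-12-16) ~> 2007-12-16
! 2. kalendar mhop(-36) ~> 2004-12-16
! 3. kalendar roll(194) ~> 2005-06-28
! 4. vault erase(/sada) ~> ok
! 5. kalendar markday(1739-06-03) ~> 1739-06-03


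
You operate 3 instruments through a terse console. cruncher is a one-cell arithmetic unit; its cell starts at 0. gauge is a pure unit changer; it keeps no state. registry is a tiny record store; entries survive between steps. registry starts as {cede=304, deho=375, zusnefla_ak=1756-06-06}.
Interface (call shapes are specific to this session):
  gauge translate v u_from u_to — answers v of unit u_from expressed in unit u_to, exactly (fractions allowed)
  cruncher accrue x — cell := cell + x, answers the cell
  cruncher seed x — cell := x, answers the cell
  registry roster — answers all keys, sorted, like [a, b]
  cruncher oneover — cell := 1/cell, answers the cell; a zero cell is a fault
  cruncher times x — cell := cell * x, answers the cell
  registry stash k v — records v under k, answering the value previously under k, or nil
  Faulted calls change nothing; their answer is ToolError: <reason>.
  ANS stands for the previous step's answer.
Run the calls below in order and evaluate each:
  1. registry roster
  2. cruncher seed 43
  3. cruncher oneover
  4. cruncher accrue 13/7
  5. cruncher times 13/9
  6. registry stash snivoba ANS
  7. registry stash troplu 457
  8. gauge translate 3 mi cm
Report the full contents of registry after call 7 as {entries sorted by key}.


Answer: {cede=304, deho=375, snivoba=7358/2709, troplu=457, zusnefla_ak=1756-06-06}

Derivation:
Act: registry roster[]
Obs: [cede, deho, zusnefla_ak]
Act: cruncher seed[x=43]
Obs: 43
Act: cruncher oneover[]
Obs: 1/43
Act: cruncher accrue[x=13/7]
Obs: 566/301
Act: cruncher times[x=13/9]
Obs: 7358/2709
Act: registry stash[k=snivoba; v=ANS]
Obs: nil
Act: registry stash[k=troplu; v=457]
Obs: nil
Act: gauge translate[v=3; u_from=mi; u_to=cm]
Obs: 2414016/5


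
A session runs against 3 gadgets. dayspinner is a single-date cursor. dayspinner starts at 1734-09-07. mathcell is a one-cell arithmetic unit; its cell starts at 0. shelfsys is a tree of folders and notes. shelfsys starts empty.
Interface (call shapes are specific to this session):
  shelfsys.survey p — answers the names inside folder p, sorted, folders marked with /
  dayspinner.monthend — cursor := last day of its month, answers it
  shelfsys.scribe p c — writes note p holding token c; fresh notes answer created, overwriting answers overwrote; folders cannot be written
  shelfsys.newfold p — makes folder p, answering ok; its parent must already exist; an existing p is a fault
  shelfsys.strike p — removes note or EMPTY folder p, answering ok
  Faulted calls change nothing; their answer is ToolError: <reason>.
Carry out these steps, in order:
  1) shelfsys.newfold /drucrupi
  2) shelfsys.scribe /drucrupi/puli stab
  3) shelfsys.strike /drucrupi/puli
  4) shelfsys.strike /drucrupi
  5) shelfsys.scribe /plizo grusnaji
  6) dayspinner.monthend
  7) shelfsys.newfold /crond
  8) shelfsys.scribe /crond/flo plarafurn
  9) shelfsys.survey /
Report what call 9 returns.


Answer: [crond/, plizo]

Derivation:
Step: newfold[p: /drucrupi]
Result: ok
Step: scribe[p: /drucrupi/puli; c: stab]
Result: created
Step: strike[p: /drucrupi/puli]
Result: ok
Step: strike[p: /drucrupi]
Result: ok
Step: scribe[p: /plizo; c: grusnaji]
Result: created
Step: monthend[]
Result: 1734-09-30
Step: newfold[p: /crond]
Result: ok
Step: scribe[p: /crond/flo; c: plarafurn]
Result: created
Step: survey[p: /]
Result: [crond/, plizo]


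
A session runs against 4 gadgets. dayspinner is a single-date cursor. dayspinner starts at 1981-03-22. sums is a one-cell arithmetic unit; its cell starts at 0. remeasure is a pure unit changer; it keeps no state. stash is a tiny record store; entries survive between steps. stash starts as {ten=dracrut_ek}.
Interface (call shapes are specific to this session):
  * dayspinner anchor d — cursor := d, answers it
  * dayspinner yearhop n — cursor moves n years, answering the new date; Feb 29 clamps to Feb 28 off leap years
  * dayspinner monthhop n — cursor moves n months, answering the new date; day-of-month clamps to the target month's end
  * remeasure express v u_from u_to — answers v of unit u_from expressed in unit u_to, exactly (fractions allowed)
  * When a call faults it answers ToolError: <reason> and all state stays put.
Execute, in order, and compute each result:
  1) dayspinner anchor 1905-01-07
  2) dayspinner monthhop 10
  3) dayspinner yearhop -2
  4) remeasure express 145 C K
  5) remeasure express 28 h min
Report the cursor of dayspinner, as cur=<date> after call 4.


% 1. dayspinner anchor(d=1905-01-07) ~> 1905-01-07
% 2. dayspinner monthhop(n=10) ~> 1905-11-07
% 3. dayspinner yearhop(n=-2) ~> 1903-11-07
% 4. remeasure express(v=145, u_from=C, u_to=K) ~> 8363/20
% 5. remeasure express(v=28, u_from=h, u_to=min) ~> 1680

Answer: cur=1903-11-07


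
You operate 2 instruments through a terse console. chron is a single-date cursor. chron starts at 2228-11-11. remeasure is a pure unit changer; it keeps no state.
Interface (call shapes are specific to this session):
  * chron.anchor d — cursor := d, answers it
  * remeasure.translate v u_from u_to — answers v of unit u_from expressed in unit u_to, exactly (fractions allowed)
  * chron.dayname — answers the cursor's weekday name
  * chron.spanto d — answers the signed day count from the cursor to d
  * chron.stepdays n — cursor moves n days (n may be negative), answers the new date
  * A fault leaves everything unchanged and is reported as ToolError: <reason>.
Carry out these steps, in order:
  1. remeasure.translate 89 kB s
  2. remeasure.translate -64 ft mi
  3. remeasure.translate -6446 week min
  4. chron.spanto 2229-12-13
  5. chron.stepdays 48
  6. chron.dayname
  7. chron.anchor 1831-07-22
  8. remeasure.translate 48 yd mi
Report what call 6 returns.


-> remeasure.translate(v→89, u_from→kB, u_to→s)
<- ToolError: incompatible units
-> remeasure.translate(v→-64, u_from→ft, u_to→mi)
<- -2/165
-> remeasure.translate(v→-6446, u_from→week, u_to→min)
<- -64975680
-> chron.spanto(d→2229-12-13)
<- 397
-> chron.stepdays(n→48)
<- 2228-12-29
-> chron.dayname()
<- Monday
-> chron.anchor(d→1831-07-22)
<- 1831-07-22
-> remeasure.translate(v→48, u_from→yd, u_to→mi)
<- 3/110

Answer: Monday


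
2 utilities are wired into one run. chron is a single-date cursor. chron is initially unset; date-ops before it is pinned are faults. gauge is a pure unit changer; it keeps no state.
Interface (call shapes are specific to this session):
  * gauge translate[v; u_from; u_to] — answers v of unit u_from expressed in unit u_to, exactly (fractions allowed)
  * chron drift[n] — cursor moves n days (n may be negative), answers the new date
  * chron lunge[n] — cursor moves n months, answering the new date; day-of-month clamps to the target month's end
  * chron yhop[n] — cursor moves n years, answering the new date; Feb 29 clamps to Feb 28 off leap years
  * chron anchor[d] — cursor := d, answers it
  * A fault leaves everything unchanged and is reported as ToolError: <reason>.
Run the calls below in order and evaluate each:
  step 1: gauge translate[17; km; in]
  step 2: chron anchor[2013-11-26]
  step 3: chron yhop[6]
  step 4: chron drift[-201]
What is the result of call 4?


Calling gauge translate on 17, km, in, which returns 85000000/127.
I call chron anchor on 2013-11-26, and see 2013-11-26.
I run chron yhop on 6, — result: 2019-11-26.
I call chron drift on -201, yielding 2019-05-09.

Answer: 2019-05-09


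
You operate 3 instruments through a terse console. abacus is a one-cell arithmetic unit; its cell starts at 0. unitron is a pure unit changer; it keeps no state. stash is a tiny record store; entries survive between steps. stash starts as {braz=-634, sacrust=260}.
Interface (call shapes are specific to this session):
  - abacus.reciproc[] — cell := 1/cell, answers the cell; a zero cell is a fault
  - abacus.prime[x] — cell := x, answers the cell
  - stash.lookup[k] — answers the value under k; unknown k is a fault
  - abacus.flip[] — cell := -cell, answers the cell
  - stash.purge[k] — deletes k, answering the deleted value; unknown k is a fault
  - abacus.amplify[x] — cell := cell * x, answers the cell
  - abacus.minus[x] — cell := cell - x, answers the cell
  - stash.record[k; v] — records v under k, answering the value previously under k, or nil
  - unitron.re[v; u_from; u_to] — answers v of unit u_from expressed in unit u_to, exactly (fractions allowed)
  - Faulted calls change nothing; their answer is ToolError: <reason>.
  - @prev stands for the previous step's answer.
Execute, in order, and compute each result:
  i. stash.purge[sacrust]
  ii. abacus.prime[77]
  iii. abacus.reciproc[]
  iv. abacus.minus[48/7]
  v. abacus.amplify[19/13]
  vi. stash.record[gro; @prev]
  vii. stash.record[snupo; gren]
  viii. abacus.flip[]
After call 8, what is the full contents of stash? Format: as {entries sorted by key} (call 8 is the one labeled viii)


Answer: {braz=-634, gro=-10013/1001, snupo=gren}

Derivation:
~$ purge sacrust
[out] 260
~$ prime 77
[out] 77
~$ reciproc
[out] 1/77
~$ minus 48/7
[out] -527/77
~$ amplify 19/13
[out] -10013/1001
~$ record gro @prev
[out] nil
~$ record snupo gren
[out] nil
~$ flip
[out] 10013/1001


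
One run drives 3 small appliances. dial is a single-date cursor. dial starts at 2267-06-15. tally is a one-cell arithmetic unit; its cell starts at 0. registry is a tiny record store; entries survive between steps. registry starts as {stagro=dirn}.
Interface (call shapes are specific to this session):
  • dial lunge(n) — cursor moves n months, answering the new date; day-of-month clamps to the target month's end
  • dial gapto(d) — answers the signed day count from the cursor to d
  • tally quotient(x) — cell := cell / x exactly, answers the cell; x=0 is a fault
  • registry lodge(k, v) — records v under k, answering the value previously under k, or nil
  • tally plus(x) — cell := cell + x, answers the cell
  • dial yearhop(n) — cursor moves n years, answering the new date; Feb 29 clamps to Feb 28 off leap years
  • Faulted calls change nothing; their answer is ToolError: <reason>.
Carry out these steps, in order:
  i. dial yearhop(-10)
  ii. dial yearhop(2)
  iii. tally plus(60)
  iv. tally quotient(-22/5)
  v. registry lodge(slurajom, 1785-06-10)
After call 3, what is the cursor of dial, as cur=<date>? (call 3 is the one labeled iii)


Answer: cur=2259-06-15

Derivation:
Using dial yearhop using n='-10', and see 2257-06-15.
Next I call dial yearhop using n='2', and get 2259-06-15.
I invoke tally plus using x='60', yielding 60.
Using tally quotient using x='-22/5', → -150/11.
Calling registry lodge using k='slurajom', v='1785-06-10', and observe nil.


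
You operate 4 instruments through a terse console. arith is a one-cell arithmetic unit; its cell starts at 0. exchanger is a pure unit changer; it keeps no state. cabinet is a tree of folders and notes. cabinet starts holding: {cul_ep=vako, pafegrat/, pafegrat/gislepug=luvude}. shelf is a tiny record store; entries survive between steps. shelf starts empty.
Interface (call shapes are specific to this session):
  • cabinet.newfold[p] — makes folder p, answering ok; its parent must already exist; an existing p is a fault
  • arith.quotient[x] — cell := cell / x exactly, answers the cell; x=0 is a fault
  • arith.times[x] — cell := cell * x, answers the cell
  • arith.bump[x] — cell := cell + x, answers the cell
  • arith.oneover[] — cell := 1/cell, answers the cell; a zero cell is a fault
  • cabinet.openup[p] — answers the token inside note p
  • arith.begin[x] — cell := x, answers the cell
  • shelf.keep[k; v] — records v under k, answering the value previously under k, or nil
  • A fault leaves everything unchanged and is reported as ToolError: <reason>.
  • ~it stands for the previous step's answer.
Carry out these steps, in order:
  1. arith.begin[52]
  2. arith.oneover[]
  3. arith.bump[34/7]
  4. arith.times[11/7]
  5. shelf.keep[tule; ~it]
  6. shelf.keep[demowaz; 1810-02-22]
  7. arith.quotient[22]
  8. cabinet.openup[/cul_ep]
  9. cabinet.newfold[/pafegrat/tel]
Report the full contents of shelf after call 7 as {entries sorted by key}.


Next I call arith.begin with x='52', and get 52.
I invoke arith.oneover(), — result: 1/52.
I try arith.bump with x='34/7': 1775/364.
Invoking arith.times with x='11/7', yielding 19525/2548.
I run shelf.keep with k='tule', v='~it', which returns nil.
Then shelf.keep with k='demowaz', v='1810-02-22', giving nil.
Invoking arith.quotient with x='22', and see 1775/5096.
I invoke cabinet.openup with p='/cul_ep', → vako.
I call cabinet.newfold with p='/pafegrat/tel': ok.

Answer: {demowaz=1810-02-22, tule=19525/2548}


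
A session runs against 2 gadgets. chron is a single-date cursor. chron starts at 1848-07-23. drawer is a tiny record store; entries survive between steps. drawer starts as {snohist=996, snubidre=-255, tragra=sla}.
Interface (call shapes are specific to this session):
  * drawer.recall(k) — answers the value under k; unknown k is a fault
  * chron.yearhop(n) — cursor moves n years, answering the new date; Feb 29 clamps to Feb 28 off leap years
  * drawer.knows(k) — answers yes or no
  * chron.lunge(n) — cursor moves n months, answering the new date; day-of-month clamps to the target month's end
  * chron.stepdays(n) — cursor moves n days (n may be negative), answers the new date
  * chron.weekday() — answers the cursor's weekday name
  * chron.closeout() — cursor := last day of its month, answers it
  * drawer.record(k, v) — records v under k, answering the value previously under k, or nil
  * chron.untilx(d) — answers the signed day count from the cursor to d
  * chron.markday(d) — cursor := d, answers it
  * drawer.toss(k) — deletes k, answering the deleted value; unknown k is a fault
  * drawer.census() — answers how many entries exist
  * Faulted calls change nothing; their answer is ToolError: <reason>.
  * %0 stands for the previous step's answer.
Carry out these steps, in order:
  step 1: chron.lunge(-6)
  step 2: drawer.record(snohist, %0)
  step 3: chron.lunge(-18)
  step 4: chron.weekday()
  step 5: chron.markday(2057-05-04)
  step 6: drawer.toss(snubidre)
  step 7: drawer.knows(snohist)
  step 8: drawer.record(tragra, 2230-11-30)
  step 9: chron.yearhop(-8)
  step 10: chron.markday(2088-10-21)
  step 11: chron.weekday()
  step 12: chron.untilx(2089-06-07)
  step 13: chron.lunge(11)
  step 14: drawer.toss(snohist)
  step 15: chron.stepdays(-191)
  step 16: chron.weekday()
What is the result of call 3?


I call chron.lunge on n: -6, and observe 1848-01-23.
I invoke drawer.record on k: snohist, v: %0, — result: 996.
Calling chron.lunge on n: -18, and observe 1846-07-23.
Calling chron.weekday: Thursday.
Now I run chron.markday on d: 2057-05-04: 2057-05-04.
I try drawer.toss on k: snubidre, and see -255.
Using drawer.knows on k: snohist, and get yes.
Invoking drawer.record on k: tragra, v: 2230-11-30, and see sla.
Now I run chron.yearhop on n: -8, and see 2049-05-04.
Then chron.markday on d: 2088-10-21, and get 2088-10-21.
Now I run chron.weekday, which returns Thursday.
Calling chron.untilx on d: 2089-06-07, and see 229.
Next I call chron.lunge on n: 11: 2089-09-21.
I call drawer.toss on k: snohist, and see 1848-01-23.
Next I call chron.stepdays on n: -191: 2089-03-14.
I try chron.weekday(), giving Monday.

Answer: 1846-07-23


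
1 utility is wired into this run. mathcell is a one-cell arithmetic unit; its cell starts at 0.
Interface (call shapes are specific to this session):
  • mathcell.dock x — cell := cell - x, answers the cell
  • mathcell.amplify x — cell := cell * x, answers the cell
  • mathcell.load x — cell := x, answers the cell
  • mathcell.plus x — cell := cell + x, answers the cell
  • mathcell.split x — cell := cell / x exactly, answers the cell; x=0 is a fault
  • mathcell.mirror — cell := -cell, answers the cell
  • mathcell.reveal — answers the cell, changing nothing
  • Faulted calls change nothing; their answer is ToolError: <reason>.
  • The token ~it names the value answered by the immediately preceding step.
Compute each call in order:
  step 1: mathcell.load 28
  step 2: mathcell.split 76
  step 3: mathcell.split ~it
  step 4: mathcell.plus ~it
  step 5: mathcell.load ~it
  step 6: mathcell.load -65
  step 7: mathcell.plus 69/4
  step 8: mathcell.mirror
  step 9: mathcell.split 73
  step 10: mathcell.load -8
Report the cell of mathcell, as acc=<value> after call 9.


Answer: acc=191/292

Derivation:
~$ load 28
:: 28
~$ split 76
:: 7/19
~$ split ~it
:: 1
~$ plus ~it
:: 2
~$ load ~it
:: 2
~$ load -65
:: -65
~$ plus 69/4
:: -191/4
~$ mirror
:: 191/4
~$ split 73
:: 191/292
~$ load -8
:: -8


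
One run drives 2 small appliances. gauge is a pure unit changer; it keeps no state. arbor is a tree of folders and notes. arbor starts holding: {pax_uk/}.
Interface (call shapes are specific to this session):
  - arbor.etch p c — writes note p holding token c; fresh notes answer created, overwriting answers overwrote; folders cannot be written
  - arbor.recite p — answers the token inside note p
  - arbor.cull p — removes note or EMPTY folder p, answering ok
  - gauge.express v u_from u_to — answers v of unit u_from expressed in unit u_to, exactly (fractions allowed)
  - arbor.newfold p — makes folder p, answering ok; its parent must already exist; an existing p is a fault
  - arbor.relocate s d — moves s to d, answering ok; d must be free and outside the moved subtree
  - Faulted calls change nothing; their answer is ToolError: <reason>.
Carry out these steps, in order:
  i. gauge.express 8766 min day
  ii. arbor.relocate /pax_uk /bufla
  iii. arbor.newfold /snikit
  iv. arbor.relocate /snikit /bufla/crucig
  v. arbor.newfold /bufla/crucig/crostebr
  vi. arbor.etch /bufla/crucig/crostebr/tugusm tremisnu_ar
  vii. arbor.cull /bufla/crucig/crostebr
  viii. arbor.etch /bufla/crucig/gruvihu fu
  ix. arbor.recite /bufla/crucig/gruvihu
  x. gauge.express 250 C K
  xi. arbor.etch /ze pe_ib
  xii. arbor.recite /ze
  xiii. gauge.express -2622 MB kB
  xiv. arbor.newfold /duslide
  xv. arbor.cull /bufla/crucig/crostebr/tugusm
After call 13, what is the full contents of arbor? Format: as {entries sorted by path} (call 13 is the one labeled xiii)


Answer: {bufla/, bufla/crucig/, bufla/crucig/crostebr/, bufla/crucig/crostebr/tugusm=tremisnu_ar, bufla/crucig/gruvihu=fu, ze=pe_ib}

Derivation:
// gauge.express(v=8766, u_from=min, u_to=day) : 487/80
// arbor.relocate(s=/pax_uk, d=/bufla) : ok
// arbor.newfold(p=/snikit) : ok
// arbor.relocate(s=/snikit, d=/bufla/crucig) : ok
// arbor.newfold(p=/bufla/crucig/crostebr) : ok
// arbor.etch(p=/bufla/crucig/crostebr/tugusm, c=tremisnu_ar) : created
// arbor.cull(p=/bufla/crucig/crostebr) : ToolError: not empty
// arbor.etch(p=/bufla/crucig/gruvihu, c=fu) : created
// arbor.recite(p=/bufla/crucig/gruvihu) : fu
// gauge.express(v=250, u_from=C, u_to=K) : 10463/20
// arbor.etch(p=/ze, c=pe_ib) : created
// arbor.recite(p=/ze) : pe_ib
// gauge.express(v=-2622, u_from=MB, u_to=kB) : -2622000
// arbor.newfold(p=/duslide) : ok
// arbor.cull(p=/bufla/crucig/crostebr/tugusm) : ok


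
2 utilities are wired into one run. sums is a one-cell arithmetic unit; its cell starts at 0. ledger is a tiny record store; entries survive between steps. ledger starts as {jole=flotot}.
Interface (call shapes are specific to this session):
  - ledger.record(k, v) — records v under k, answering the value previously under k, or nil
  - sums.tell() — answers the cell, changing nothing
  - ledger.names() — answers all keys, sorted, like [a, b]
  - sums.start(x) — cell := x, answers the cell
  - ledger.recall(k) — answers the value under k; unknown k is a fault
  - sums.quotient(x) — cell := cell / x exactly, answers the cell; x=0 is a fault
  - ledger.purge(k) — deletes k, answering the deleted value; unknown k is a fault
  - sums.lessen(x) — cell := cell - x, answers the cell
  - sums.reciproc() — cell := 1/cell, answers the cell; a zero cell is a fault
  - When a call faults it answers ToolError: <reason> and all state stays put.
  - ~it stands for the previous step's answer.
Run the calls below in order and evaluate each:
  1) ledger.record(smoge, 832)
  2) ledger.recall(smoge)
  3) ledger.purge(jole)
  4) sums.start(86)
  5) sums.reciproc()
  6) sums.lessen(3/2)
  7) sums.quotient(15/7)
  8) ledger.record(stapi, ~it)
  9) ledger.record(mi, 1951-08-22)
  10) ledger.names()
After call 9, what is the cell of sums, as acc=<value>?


% 1. ledger.record(k='smoge', v='832') == nil
% 2. ledger.recall(k='smoge') == 832
% 3. ledger.purge(k='jole') == flotot
% 4. sums.start(x='86') == 86
% 5. sums.reciproc() == 1/86
% 6. sums.lessen(x='3/2') == -64/43
% 7. sums.quotient(x='15/7') == -448/645
% 8. ledger.record(k='stapi', v='~it') == nil
% 9. ledger.record(k='mi', v='1951-08-22') == nil
% 10. ledger.names() == [mi, smoge, stapi]

Answer: acc=-448/645


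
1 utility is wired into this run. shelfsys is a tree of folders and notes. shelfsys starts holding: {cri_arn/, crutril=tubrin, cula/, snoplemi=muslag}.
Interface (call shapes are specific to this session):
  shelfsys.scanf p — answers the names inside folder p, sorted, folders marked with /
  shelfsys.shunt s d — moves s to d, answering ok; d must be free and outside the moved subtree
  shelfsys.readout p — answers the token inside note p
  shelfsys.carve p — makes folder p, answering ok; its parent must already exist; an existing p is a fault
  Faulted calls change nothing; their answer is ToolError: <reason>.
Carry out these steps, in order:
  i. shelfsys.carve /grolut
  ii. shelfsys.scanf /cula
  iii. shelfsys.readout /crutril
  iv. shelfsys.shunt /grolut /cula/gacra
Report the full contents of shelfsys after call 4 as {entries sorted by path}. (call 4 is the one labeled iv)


Answer: {cri_arn/, crutril=tubrin, cula/, cula/gacra/, snoplemi=muslag}

Derivation:
;; 1. shelfsys.carve(p=/grolut) == ok
;; 2. shelfsys.scanf(p=/cula) == []
;; 3. shelfsys.readout(p=/crutril) == tubrin
;; 4. shelfsys.shunt(s=/grolut, d=/cula/gacra) == ok


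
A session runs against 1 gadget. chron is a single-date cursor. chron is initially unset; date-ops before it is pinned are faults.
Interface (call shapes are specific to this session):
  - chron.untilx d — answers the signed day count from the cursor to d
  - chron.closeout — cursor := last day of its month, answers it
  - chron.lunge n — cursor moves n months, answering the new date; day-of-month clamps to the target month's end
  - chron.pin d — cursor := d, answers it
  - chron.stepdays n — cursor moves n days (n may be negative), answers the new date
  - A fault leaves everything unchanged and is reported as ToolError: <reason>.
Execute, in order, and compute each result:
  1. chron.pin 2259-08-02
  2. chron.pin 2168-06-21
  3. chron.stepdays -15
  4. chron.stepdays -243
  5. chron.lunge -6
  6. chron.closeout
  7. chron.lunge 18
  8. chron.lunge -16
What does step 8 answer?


Answer: 2167-06-30

Derivation:
>>> chron.pin d: 2259-08-02
[out] 2259-08-02
>>> chron.pin d: 2168-06-21
[out] 2168-06-21
>>> chron.stepdays n: -15
[out] 2168-06-06
>>> chron.stepdays n: -243
[out] 2167-10-07
>>> chron.lunge n: -6
[out] 2167-04-07
>>> chron.closeout
[out] 2167-04-30
>>> chron.lunge n: 18
[out] 2168-10-30
>>> chron.lunge n: -16
[out] 2167-06-30


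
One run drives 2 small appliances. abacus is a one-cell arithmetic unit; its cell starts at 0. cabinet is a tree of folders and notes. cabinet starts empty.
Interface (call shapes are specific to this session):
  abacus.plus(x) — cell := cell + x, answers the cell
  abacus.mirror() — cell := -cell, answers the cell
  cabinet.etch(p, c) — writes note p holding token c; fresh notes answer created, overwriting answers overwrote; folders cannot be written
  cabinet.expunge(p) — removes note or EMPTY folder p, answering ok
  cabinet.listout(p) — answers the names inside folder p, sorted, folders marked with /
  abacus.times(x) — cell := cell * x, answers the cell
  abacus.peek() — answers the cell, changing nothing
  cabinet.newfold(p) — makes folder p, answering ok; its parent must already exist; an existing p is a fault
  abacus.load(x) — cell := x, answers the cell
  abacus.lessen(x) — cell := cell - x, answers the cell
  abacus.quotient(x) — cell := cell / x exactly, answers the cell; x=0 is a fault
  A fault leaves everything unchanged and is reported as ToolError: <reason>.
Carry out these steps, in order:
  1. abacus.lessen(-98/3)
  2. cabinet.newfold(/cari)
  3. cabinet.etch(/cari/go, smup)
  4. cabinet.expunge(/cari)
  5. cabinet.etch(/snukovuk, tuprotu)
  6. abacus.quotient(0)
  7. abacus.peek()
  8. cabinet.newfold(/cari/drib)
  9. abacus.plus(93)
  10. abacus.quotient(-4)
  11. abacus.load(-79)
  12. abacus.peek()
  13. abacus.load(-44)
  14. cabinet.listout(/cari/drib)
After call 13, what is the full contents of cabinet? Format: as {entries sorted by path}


I call abacus.lessen with x→-98/3, — result: 98/3.
Then cabinet.newfold with p→/cari, yielding ok.
Calling cabinet.etch with p→/cari/go, c→smup, — result: created.
Using cabinet.expunge with p→/cari, which returns ToolError: not empty.
Using cabinet.etch with p→/snukovuk, c→tuprotu, → created.
Invoking abacus.quotient with x→0, → ToolError: division by zero.
I try abacus.peek(), yielding 98/3.
Calling cabinet.newfold with p→/cari/drib, giving ok.
I call abacus.plus with x→93, which returns 377/3.
Then abacus.quotient with x→-4: -377/12.
I use abacus.load with x→-79, giving -79.
Using abacus.peek, → -79.
Using abacus.load with x→-44, and observe -44.
Next I call cabinet.listout with p→/cari/drib, — result: [].

Answer: {cari/, cari/drib/, cari/go=smup, snukovuk=tuprotu}
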